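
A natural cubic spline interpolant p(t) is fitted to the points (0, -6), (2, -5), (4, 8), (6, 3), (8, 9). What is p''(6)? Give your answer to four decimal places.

Put M_i = p'' at the i-th knot. Here h = (2, 2, 2, 2) and Δ = (1/2, 13/2, -5/2, 3), so the interior equations h_(i-1)·M_(i-1) + 2(h_(i-1)+h_i)·M_i + h_i·M_(i+1) = 6(Δ_i − Δ_(i-1)) read
  2·M_0 + 8·M_1 + 2·M_2 = 6(Δ_1 - Δ_0) = 36
  2·M_1 + 8·M_2 + 2·M_3 = 6(Δ_2 - Δ_1) = -54
  2·M_2 + 8·M_3 + 2·M_4 = 6(Δ_3 - Δ_2) = 33
Natural end conditions: M_0 = M_4 = 0.
Solving the tridiagonal system: M_0 = 0, M_1 = 789/112, M_2 = -285/28, M_3 = 747/112, M_4 = 0.

6.6696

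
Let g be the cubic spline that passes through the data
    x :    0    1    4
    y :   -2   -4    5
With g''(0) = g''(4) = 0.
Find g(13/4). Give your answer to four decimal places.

1.4316

With σ_i denoting the second derivative at x_i, h_i = 1, 3, and Δ_i = (y_(i+1) − y_i)/h_i = -2, 3:
  1·σ_0 + 8·σ_1 + 3·σ_2 = 6(Δ_1 - Δ_0) = 30
Natural end conditions: σ_0 = σ_2 = 0.
Solving the tridiagonal system: σ_0 = 0, σ_1 = 15/4, σ_2 = 0.
On [1, 4], g(x) = -4 - 3/4·(x - 1) + 15/8·(x - 1)² - 5/24·(x - 1)³.
With (x - 1) = 9/4: g(13/4) = 733/512.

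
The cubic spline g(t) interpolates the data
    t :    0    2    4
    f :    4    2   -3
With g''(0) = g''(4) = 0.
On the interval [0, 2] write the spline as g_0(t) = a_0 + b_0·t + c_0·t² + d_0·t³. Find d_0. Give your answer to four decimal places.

Put m_i = g'' at the i-th knot. Here h = (2, 2) and Δ = (-1, -5/2), so the interior equations h_(i-1)·m_(i-1) + 2(h_(i-1)+h_i)·m_i + h_i·m_(i+1) = 6(Δ_i − Δ_(i-1)) read
  2·m_0 + 8·m_1 + 2·m_2 = 6(Δ_1 - Δ_0) = -9
Natural end conditions: m_0 = m_2 = 0.
Solving: m_0 = 0, m_1 = -9/8, m_2 = 0.
On [0, 2], with g_0(t) = a_0 + b_0·t + c_0·t² + d_0·t³: c_0 = m_0/2 = 0, d_0 = (m_1 - m_0)/(6h_0) = -3/32, b_0 = Δ_0 - h_0(2m_0 + m_1)/6 = -5/8.

-0.0938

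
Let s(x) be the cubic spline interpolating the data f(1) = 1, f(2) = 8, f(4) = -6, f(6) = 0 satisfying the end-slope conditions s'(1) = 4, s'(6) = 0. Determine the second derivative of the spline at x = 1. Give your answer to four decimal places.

Put M_i = s'' at the i-th knot. Here h = (1, 2, 2) and Δ = (7, -7, 3), so the interior equations h_(i-1)·M_(i-1) + 2(h_(i-1)+h_i)·M_i + h_i·M_(i+1) = 6(Δ_i − Δ_(i-1)) read
  1·M_0 + 6·M_1 + 2·M_2 = 6(Δ_1 - Δ_0) = -84
  2·M_1 + 8·M_2 + 2·M_3 = 6(Δ_2 - Δ_1) = 60
Clamped end conditions give two more equations: 2h_0·M_0 + h_0·M_1 = 6(Δ_0 - s'(1)) = 18 and h_2·M_2 + 2h_2·M_3 = 6(s'(6) - Δ_2) = -18.
Solving the tridiagonal system: M_0 = 470/23, M_1 = -526/23, M_2 = 377/23, M_3 = -292/23.

20.4348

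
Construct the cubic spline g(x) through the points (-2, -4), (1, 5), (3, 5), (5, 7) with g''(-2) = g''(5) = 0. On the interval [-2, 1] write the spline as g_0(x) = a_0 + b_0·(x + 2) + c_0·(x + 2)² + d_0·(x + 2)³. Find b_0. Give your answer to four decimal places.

Write M_i for g''(x_i). With h_i = 3, 2, 2 and divided differences Δ_i = 3, 0, 1, the continuity of g' gives the tridiagonal system
  3·M_0 + 10·M_1 + 2·M_2 = 6(Δ_1 - Δ_0) = -18
  2·M_1 + 8·M_2 + 2·M_3 = 6(Δ_2 - Δ_1) = 6
Natural end conditions: M_0 = M_3 = 0.
Hence M_0 = 0, M_1 = -39/19, M_2 = 24/19, M_3 = 0.
On [-2, 1], with g_0(x) = a_0 + b_0·(x + 2) + c_0·(x + 2)² + d_0·(x + 2)³: c_0 = M_0/2 = 0, d_0 = (M_1 - M_0)/(6h_0) = -13/114, b_0 = Δ_0 - h_0(2M_0 + M_1)/6 = 153/38.

4.0263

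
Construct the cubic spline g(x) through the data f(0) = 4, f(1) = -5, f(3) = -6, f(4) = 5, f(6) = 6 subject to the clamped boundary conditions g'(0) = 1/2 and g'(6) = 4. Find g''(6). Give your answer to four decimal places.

13.6801

Put M_i = g'' at the i-th knot. Here h = (1, 2, 1, 2) and Δ = (-9, -1/2, 11, 1/2), so the interior equations h_(i-1)·M_(i-1) + 2(h_(i-1)+h_i)·M_i + h_i·M_(i+1) = 6(Δ_i − Δ_(i-1)) read
  1·M_0 + 6·M_1 + 2·M_2 = 6(Δ_1 - Δ_0) = 51
  2·M_1 + 6·M_2 + 1·M_3 = 6(Δ_2 - Δ_1) = 69
  1·M_2 + 6·M_3 + 2·M_4 = 6(Δ_3 - Δ_2) = -63
Clamped end conditions give two more equations: 2h_0·M_0 + h_0·M_1 = 6(Δ_0 - g'(0)) = -57 and h_3·M_3 + 2h_3·M_4 = 6(g'(6) - Δ_3) = 21.
Hence M_0 = -3140/93, M_1 = 979/93, M_2 = 2009/186, M_3 = -1568/93, M_4 = 5089/372.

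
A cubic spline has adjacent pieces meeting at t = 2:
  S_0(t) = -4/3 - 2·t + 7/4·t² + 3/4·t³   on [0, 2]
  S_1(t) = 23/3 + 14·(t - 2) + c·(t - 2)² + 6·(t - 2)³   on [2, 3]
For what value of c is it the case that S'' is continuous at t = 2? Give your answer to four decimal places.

6.2500

S_0''(t) = 7/2 + 9/2·t, so S_0''(2) = 25/2. On the right, S_1''(2) = 2c, so c = 25/4.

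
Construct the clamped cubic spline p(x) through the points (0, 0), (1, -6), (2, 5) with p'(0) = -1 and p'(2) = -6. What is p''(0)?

Let m_i = p''(x_i). Step sizes h_i = 1, 1; slopes of the chords Δ_i = (y_(i+1) - y_i)/h_i = -6, 11.
  1·m_0 + 4·m_1 + 1·m_2 = 6(Δ_1 - Δ_0) = 102
Clamped end conditions give two more equations: 2h_0·m_0 + h_0·m_1 = 6(Δ_0 - p'(0)) = -30 and h_1·m_1 + 2h_1·m_2 = 6(p'(2) - Δ_1) = -102.
Forward elimination and back-substitution give m_0 = -43, m_1 = 56, m_2 = -79.

-43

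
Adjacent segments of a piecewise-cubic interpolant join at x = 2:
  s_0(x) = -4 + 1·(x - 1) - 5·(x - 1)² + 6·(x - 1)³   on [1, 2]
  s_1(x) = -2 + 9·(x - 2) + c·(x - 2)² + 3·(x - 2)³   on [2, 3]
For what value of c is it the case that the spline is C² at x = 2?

s_0''(x) = -10 + 36·(x - 1), so s_0''(2) = 26. On the right, s_1''(2) = 2c, so c = 13.

13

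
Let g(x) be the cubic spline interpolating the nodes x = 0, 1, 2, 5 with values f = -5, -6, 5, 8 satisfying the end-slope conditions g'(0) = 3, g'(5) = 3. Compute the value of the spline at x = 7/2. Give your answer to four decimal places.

9.4483

Write M_i for g''(x_i). With h_i = 1, 1, 3 and divided differences Δ_i = -1, 11, 1, the continuity of g' gives the tridiagonal system
  1·M_0 + 4·M_1 + 1·M_2 = 6(Δ_1 - Δ_0) = 72
  1·M_1 + 8·M_2 + 3·M_3 = 6(Δ_2 - Δ_1) = -60
Clamped end conditions give two more equations: 2h_0·M_0 + h_0·M_1 = 6(Δ_0 - g'(0)) = -24 and h_2·M_2 + 2h_2·M_3 = 6(g'(5) - Δ_2) = 12.
Solving: M_0 = -756/29, M_1 = 816/29, M_2 = -420/29, M_3 = 268/29.
On [2, 5], g(x) = 5 + 315/29·(x - 2) - 210/29·(x - 2)² + 344/261·(x - 2)³.
With (x - 2) = 3/2: g(7/2) = 274/29.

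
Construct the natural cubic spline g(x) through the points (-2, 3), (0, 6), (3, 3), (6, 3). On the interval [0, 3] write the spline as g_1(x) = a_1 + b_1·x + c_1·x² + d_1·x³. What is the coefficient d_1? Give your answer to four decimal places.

0.1517

Write m_i for g''(x_i). With h_i = 2, 3, 3 and divided differences Δ_i = 3/2, -1, 0, the continuity of g' gives the tridiagonal system
  2·m_0 + 10·m_1 + 3·m_2 = 6(Δ_1 - Δ_0) = -15
  3·m_1 + 12·m_2 + 3·m_3 = 6(Δ_2 - Δ_1) = 6
Natural end conditions: m_0 = m_3 = 0.
Forward elimination and back-substitution give m_0 = 0, m_1 = -66/37, m_2 = 35/37, m_3 = 0.
On [0, 3], with g_1(x) = a_1 + b_1·x + c_1·x² + d_1·x³: c_1 = m_1/2 = -33/37, d_1 = (m_2 - m_1)/(6h_1) = 101/666, b_1 = Δ_1 - h_1(2m_1 + m_2)/6 = 23/74.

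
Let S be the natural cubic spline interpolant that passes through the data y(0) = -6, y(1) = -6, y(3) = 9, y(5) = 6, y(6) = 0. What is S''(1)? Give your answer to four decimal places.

Write M_i for S''(x_i). With h_i = 1, 2, 2, 1 and divided differences Δ_i = 0, 15/2, -3/2, -6, the continuity of S' gives the tridiagonal system
  1·M_0 + 6·M_1 + 2·M_2 = 6(Δ_1 - Δ_0) = 45
  2·M_1 + 8·M_2 + 2·M_3 = 6(Δ_2 - Δ_1) = -54
  2·M_2 + 6·M_3 + 1·M_4 = 6(Δ_3 - Δ_2) = -27
Natural end conditions: M_0 = M_4 = 0.
Solving: M_0 = 0, M_1 = 21/2, M_2 = -9, M_3 = -3/2, M_4 = 0.

10.5000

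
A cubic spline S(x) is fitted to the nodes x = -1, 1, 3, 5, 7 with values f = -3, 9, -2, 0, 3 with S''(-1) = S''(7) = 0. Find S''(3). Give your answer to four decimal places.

Put m_i = S'' at the i-th knot. Here h = (2, 2, 2, 2) and Δ = (6, -11/2, 1, 3/2), so the interior equations h_(i-1)·m_(i-1) + 2(h_(i-1)+h_i)·m_i + h_i·m_(i+1) = 6(Δ_i − Δ_(i-1)) read
  2·m_0 + 8·m_1 + 2·m_2 = 6(Δ_1 - Δ_0) = -69
  2·m_1 + 8·m_2 + 2·m_3 = 6(Δ_2 - Δ_1) = 39
  2·m_2 + 8·m_3 + 2·m_4 = 6(Δ_3 - Δ_2) = 3
Natural end conditions: m_0 = m_4 = 0.
Solving: m_0 = 0, m_1 = -297/28, m_2 = 111/14, m_3 = -45/28, m_4 = 0.

7.9286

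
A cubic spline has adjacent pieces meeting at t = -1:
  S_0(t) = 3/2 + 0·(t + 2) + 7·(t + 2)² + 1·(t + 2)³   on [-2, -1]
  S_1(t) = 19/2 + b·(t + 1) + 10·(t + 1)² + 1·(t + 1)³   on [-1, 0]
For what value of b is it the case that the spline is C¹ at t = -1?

17

S_0'(t) = 0 + 14·(t + 2) + 3·(t + 2)², so S_0'(-1) = 17. On the right, S_1'(-1) = b, so b = 17.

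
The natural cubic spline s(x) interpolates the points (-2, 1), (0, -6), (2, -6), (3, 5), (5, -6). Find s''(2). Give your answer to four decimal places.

With M_i denoting the second derivative at x_i, h_i = 2, 2, 1, 2, and Δ_i = (y_(i+1) − y_i)/h_i = -7/2, 0, 11, -11/2:
  2·M_0 + 8·M_1 + 2·M_2 = 6(Δ_1 - Δ_0) = 21
  2·M_1 + 6·M_2 + 1·M_3 = 6(Δ_2 - Δ_1) = 66
  1·M_2 + 6·M_3 + 2·M_4 = 6(Δ_3 - Δ_2) = -99
Natural end conditions: M_0 = M_4 = 0.
Solving the tridiagonal system: M_0 = 0, M_1 = -255/256, M_2 = 927/64, M_3 = -2421/128, M_4 = 0.

14.4844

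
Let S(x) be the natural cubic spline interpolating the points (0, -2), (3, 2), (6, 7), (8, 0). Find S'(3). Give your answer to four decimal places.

2.3514

With M_i denoting the second derivative at x_i, h_i = 3, 3, 2, and Δ_i = (y_(i+1) − y_i)/h_i = 4/3, 5/3, -7/2:
  3·M_0 + 12·M_1 + 3·M_2 = 6(Δ_1 - Δ_0) = 2
  3·M_1 + 10·M_2 + 2·M_3 = 6(Δ_2 - Δ_1) = -31
Natural end conditions: M_0 = M_3 = 0.
Solving: M_0 = 0, M_1 = 113/111, M_2 = -126/37, M_3 = 0.
On [3, 6], S'(x) = b_1 + 2c_1·(x - 3) + 3d_1·(x - 3)² with b_1 = Δ_1 - h_1(2M_1 + M_2)/6 = 87/37, c_1 = M_1/2 = 113/222, d_1 = (M_2 - M_1)/(6h_1) = -491/1998. So S'(3) = 87/37.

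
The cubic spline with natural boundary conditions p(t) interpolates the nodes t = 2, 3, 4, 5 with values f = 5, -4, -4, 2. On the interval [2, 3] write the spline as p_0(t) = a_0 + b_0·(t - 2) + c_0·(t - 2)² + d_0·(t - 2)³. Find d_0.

With m_i denoting the second derivative at x_i, h_i = 1, 1, 1, and Δ_i = (y_(i+1) − y_i)/h_i = -9, 0, 6:
  1·m_0 + 4·m_1 + 1·m_2 = 6(Δ_1 - Δ_0) = 54
  1·m_1 + 4·m_2 + 1·m_3 = 6(Δ_2 - Δ_1) = 36
Natural end conditions: m_0 = m_3 = 0.
Hence m_0 = 0, m_1 = 12, m_2 = 6, m_3 = 0.
On [2, 3], with p_0(t) = a_0 + b_0·(t - 2) + c_0·(t - 2)² + d_0·(t - 2)³: c_0 = m_0/2 = 0, d_0 = (m_1 - m_0)/(6h_0) = 2, b_0 = Δ_0 - h_0(2m_0 + m_1)/6 = -11.

2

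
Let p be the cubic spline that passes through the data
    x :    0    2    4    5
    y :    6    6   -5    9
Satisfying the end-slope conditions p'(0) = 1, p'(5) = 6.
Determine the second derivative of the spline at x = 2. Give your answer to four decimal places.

-12.9565

Put m_i = p'' at the i-th knot. Here h = (2, 2, 1) and Δ = (0, -11/2, 14), so the interior equations h_(i-1)·m_(i-1) + 2(h_(i-1)+h_i)·m_i + h_i·m_(i+1) = 6(Δ_i − Δ_(i-1)) read
  2·m_0 + 8·m_1 + 2·m_2 = 6(Δ_1 - Δ_0) = -33
  2·m_1 + 6·m_2 + 1·m_3 = 6(Δ_2 - Δ_1) = 117
Clamped end conditions give two more equations: 2h_0·m_0 + h_0·m_1 = 6(Δ_0 - p'(0)) = -6 and h_2·m_2 + 2h_2·m_3 = 6(p'(5) - Δ_2) = -48.
Solving the tridiagonal system: m_0 = 229/46, m_1 = -298/23, m_2 = 698/23, m_3 = -901/23.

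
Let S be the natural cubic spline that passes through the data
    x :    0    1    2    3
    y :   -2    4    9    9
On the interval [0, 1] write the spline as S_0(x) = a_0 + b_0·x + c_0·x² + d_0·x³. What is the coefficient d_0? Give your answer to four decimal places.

Write M_i for S''(x_i). With h_i = 1, 1, 1 and divided differences Δ_i = 6, 5, 0, the continuity of S' gives the tridiagonal system
  1·M_0 + 4·M_1 + 1·M_2 = 6(Δ_1 - Δ_0) = -6
  1·M_1 + 4·M_2 + 1·M_3 = 6(Δ_2 - Δ_1) = -30
Natural end conditions: M_0 = M_3 = 0.
Solving the tridiagonal system: M_0 = 0, M_1 = 2/5, M_2 = -38/5, M_3 = 0.
On [0, 1], with S_0(x) = a_0 + b_0·x + c_0·x² + d_0·x³: c_0 = M_0/2 = 0, d_0 = (M_1 - M_0)/(6h_0) = 1/15, b_0 = Δ_0 - h_0(2M_0 + M_1)/6 = 89/15.

0.0667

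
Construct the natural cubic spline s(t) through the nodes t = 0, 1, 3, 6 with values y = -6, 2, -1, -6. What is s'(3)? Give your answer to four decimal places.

Put σ_i = s'' at the i-th knot. Here h = (1, 2, 3) and Δ = (8, -3/2, -5/3), so the interior equations h_(i-1)·σ_(i-1) + 2(h_(i-1)+h_i)·σ_i + h_i·σ_(i+1) = 6(Δ_i − Δ_(i-1)) read
  1·σ_0 + 6·σ_1 + 2·σ_2 = 6(Δ_1 - Δ_0) = -57
  2·σ_1 + 10·σ_2 + 3·σ_3 = 6(Δ_2 - Δ_1) = -1
Natural end conditions: σ_0 = σ_3 = 0.
Forward elimination and back-substitution give σ_0 = 0, σ_1 = -71/7, σ_2 = 27/14, σ_3 = 0.
On [3, 6], s'(t) = b_2 + 2c_2·(t - 3) + 3d_2·(t - 3)² with b_2 = Δ_2 - h_2(2σ_2 + σ_3)/6 = -151/42, c_2 = σ_2/2 = 27/28, d_2 = (σ_3 - σ_2)/(6h_2) = -3/28. So s'(3) = -151/42.

-3.5952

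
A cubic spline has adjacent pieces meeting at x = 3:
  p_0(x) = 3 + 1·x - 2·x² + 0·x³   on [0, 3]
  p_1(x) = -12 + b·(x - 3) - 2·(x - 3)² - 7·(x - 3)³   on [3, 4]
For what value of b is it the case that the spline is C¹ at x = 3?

-11

p_0'(x) = 1 - 4·x + 0·x², so p_0'(3) = -11. On the right, p_1'(3) = b, so b = -11.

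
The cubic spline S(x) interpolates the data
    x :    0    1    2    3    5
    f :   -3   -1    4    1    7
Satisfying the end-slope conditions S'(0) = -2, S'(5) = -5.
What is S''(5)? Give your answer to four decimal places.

-19.7561

With σ_i denoting the second derivative at x_i, h_i = 1, 1, 1, 2, and Δ_i = (y_(i+1) − y_i)/h_i = 2, 5, -3, 3:
  1·σ_0 + 4·σ_1 + 1·σ_2 = 6(Δ_1 - Δ_0) = 18
  1·σ_1 + 4·σ_2 + 1·σ_3 = 6(Δ_2 - Δ_1) = -48
  1·σ_2 + 6·σ_3 + 2·σ_4 = 6(Δ_3 - Δ_2) = 36
Clamped end conditions give two more equations: 2h_0·σ_0 + h_0·σ_1 = 6(Δ_0 - S'(0)) = 24 and h_3·σ_3 + 2h_3·σ_4 = 6(S'(5) - Δ_3) = -48.
Forward elimination and back-substitution give σ_0 = 354/41, σ_1 = 276/41, σ_2 = -720/41, σ_3 = 636/41, σ_4 = -810/41.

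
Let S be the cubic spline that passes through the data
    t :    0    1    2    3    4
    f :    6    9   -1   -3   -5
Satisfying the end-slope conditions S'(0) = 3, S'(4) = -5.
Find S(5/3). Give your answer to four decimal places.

2.4934

Let M_i = S''(x_i). Step sizes h_i = 1, 1, 1, 1; slopes of the chords Δ_i = (y_(i+1) - y_i)/h_i = 3, -10, -2, -2.
  1·M_0 + 4·M_1 + 1·M_2 = 6(Δ_1 - Δ_0) = -78
  1·M_1 + 4·M_2 + 1·M_3 = 6(Δ_2 - Δ_1) = 48
  1·M_2 + 4·M_3 + 1·M_4 = 6(Δ_3 - Δ_2) = 0
Clamped end conditions give two more equations: 2h_0·M_0 + h_0·M_1 = 6(Δ_0 - S'(0)) = 0 and h_3·M_3 + 2h_3·M_4 = 6(S'(4) - Δ_3) = -18.
Hence M_0 = 391/28, M_1 = -391/14, M_2 = 79/4, M_3 = -43/14, M_4 = -209/28.
On [1, 2], S(t) = 9 - 223/56·(t - 1) - 391/28·(t - 1)² + 445/56·(t - 1)³.
With (t - 1) = 2/3: S(5/3) = 1885/756.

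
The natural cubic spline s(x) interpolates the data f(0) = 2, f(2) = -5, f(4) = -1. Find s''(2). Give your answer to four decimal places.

Write M_i for s''(x_i). With h_i = 2, 2 and divided differences Δ_i = -7/2, 2, the continuity of s' gives the tridiagonal system
  2·M_0 + 8·M_1 + 2·M_2 = 6(Δ_1 - Δ_0) = 33
Natural end conditions: M_0 = M_2 = 0.
Forward elimination and back-substitution give M_0 = 0, M_1 = 33/8, M_2 = 0.

4.1250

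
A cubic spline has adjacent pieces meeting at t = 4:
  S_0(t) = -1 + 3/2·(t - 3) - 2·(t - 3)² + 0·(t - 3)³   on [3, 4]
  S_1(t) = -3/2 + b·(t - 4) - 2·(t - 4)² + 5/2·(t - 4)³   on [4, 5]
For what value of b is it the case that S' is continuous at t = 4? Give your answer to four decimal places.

-2.5000

S_0'(t) = 3/2 - 4·(t - 3) + 0·(t - 3)², so S_0'(4) = -5/2. On the right, S_1'(4) = b, so b = -5/2.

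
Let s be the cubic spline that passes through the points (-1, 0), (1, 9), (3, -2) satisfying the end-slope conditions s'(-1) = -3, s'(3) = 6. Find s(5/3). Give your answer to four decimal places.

4.8148

Write M_i for s''(x_i). With h_i = 2, 2 and divided differences Δ_i = 9/2, -11/2, the continuity of s' gives the tridiagonal system
  2·M_0 + 8·M_1 + 2·M_2 = 6(Δ_1 - Δ_0) = -60
Clamped end conditions give two more equations: 2h_0·M_0 + h_0·M_1 = 6(Δ_0 - s'(-1)) = 45 and h_1·M_1 + 2h_1·M_2 = 6(s'(3) - Δ_1) = 69.
Hence M_0 = 21, M_1 = -39/2, M_2 = 27.
On [1, 3], s(t) = 9 - 3/2·(t - 1) - 39/4·(t - 1)² + 31/8·(t - 1)³.
With (t - 1) = 2/3: s(5/3) = 130/27.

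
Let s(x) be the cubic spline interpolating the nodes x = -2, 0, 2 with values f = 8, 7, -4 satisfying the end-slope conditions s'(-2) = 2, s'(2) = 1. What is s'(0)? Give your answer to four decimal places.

With M_i denoting the second derivative at x_i, h_i = 2, 2, and Δ_i = (y_(i+1) − y_i)/h_i = -1/2, -11/2:
  2·M_0 + 8·M_1 + 2·M_2 = 6(Δ_1 - Δ_0) = -30
Clamped end conditions give two more equations: 2h_0·M_0 + h_0·M_1 = 6(Δ_0 - s'(-2)) = -15 and h_1·M_1 + 2h_1·M_2 = 6(s'(2) - Δ_1) = 39.
Hence M_0 = -1/4, M_1 = -7, M_2 = 53/4.
On [0, 2], s'(x) = b_1 + 2c_1·x + 3d_1·x² with b_1 = Δ_1 - h_1(2M_1 + M_2)/6 = -21/4, c_1 = M_1/2 = -7/2, d_1 = (M_2 - M_1)/(6h_1) = 27/16. So s'(0) = -21/4.

-5.2500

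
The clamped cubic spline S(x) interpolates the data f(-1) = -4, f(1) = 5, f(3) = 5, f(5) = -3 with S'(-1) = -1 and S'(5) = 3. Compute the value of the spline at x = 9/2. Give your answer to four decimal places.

-3.0594

Write m_i for S''(x_i). With h_i = 2, 2, 2 and divided differences Δ_i = 9/2, 0, -4, the continuity of S' gives the tridiagonal system
  2·m_0 + 8·m_1 + 2·m_2 = 6(Δ_1 - Δ_0) = -27
  2·m_1 + 8·m_2 + 2·m_3 = 6(Δ_2 - Δ_1) = -24
Clamped end conditions give two more equations: 2h_0·m_0 + h_0·m_1 = 6(Δ_0 - S'(-1)) = 33 and h_2·m_2 + 2h_2·m_3 = 6(S'(5) - Δ_2) = 42.
Solving the tridiagonal system: m_0 = 319/30, m_1 = -143/30, m_2 = -76/15, m_3 = 391/30.
On [3, 5], S(x) = 5 - 149/30·(x - 3) - 38/15·(x - 3)² + 181/120·(x - 3)³.
With (x - 3) = 3/2: S(9/2) = -979/320.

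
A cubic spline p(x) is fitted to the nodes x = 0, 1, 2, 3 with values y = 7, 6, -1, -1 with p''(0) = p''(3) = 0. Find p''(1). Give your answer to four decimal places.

-12.4000

Write σ_i for p''(x_i). With h_i = 1, 1, 1 and divided differences Δ_i = -1, -7, 0, the continuity of p' gives the tridiagonal system
  1·σ_0 + 4·σ_1 + 1·σ_2 = 6(Δ_1 - Δ_0) = -36
  1·σ_1 + 4·σ_2 + 1·σ_3 = 6(Δ_2 - Δ_1) = 42
Natural end conditions: σ_0 = σ_3 = 0.
Solving: σ_0 = 0, σ_1 = -62/5, σ_2 = 68/5, σ_3 = 0.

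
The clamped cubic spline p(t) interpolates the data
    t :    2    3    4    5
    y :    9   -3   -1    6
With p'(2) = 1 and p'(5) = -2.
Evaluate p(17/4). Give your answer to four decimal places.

1.5656

With σ_i denoting the second derivative at x_i, h_i = 1, 1, 1, and Δ_i = (y_(i+1) − y_i)/h_i = -12, 2, 7:
  1·σ_0 + 4·σ_1 + 1·σ_2 = 6(Δ_1 - Δ_0) = 84
  1·σ_1 + 4·σ_2 + 1·σ_3 = 6(Δ_2 - Δ_1) = 30
Clamped end conditions give two more equations: 2h_0·σ_0 + h_0·σ_1 = 6(Δ_0 - p'(2)) = -78 and h_2·σ_2 + 2h_2·σ_3 = 6(p'(5) - Δ_2) = -54.
Forward elimination and back-substitution give σ_0 = -278/5, σ_1 = 166/5, σ_2 = 34/5, σ_3 = -152/5.
On [4, 5], p(t) = -1 + 49/5·(t - 4) + 17/5·(t - 4)² - 31/5·(t - 4)³.
With (t - 4) = 1/4: p(17/4) = 501/320.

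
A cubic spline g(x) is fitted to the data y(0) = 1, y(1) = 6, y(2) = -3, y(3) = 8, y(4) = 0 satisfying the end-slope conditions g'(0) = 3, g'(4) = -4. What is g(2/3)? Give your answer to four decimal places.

5.5503

Let m_i = g''(x_i). Step sizes h_i = 1, 1, 1, 1; slopes of the chords Δ_i = (y_(i+1) - y_i)/h_i = 5, -9, 11, -8.
  1·m_0 + 4·m_1 + 1·m_2 = 6(Δ_1 - Δ_0) = -84
  1·m_1 + 4·m_2 + 1·m_3 = 6(Δ_2 - Δ_1) = 120
  1·m_2 + 4·m_3 + 1·m_4 = 6(Δ_3 - Δ_2) = -114
Clamped end conditions give two more equations: 2h_0·m_0 + h_0·m_1 = 6(Δ_0 - g'(0)) = 12 and h_3·m_3 + 2h_3·m_4 = 6(g'(4) - Δ_3) = 24.
Forward elimination and back-substitution give m_0 = 185/7, m_1 = -286/7, m_2 = 53, m_3 = -358/7, m_4 = 263/7.
On [0, 1], g(x) = 1 + 3·x + 185/14·x² - 157/14·x³.
With x = 2/3: g(2/3) = 1049/189.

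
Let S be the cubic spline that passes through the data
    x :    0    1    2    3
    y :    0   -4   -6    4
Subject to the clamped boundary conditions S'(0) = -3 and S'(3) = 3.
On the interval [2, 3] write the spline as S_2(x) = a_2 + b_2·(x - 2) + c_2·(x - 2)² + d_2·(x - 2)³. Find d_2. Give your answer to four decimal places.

-10.4000

Let m_i = S''(x_i). Step sizes h_i = 1, 1, 1; slopes of the chords Δ_i = (y_(i+1) - y_i)/h_i = -4, -2, 10.
  1·m_0 + 4·m_1 + 1·m_2 = 6(Δ_1 - Δ_0) = 12
  1·m_1 + 4·m_2 + 1·m_3 = 6(Δ_2 - Δ_1) = 72
Clamped end conditions give two more equations: 2h_0·m_0 + h_0·m_1 = 6(Δ_0 - S'(0)) = -6 and h_2·m_2 + 2h_2·m_3 = 6(S'(3) - Δ_2) = -42.
Solving: m_0 = -6/5, m_1 = -18/5, m_2 = 138/5, m_3 = -174/5.
On [2, 3], with S_2(x) = a_2 + b_2·(x - 2) + c_2·(x - 2)² + d_2·(x - 2)³: c_2 = m_2/2 = 69/5, d_2 = (m_3 - m_2)/(6h_2) = -52/5, b_2 = Δ_2 - h_2(2m_2 + m_3)/6 = 33/5.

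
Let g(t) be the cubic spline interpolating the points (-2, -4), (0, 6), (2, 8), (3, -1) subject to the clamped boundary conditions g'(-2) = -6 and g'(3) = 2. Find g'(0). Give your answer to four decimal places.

With m_i denoting the second derivative at x_i, h_i = 2, 2, 1, and Δ_i = (y_(i+1) − y_i)/h_i = 5, 1, -9:
  2·m_0 + 8·m_1 + 2·m_2 = 6(Δ_1 - Δ_0) = -24
  2·m_1 + 6·m_2 + 1·m_3 = 6(Δ_2 - Δ_1) = -60
Clamped end conditions give two more equations: 2h_0·m_0 + h_0·m_1 = 6(Δ_0 - g'(-2)) = 66 and h_2·m_2 + 2h_2·m_3 = 6(g'(3) - Δ_2) = 66.
Solving the tridiagonal system: m_0 = 422/23, m_1 = -85/23, m_2 = -358/23, m_3 = 938/23.
On [0, 2], g'(t) = b_1 + 2c_1·t + 3d_1·t² with b_1 = Δ_1 - h_1(2m_1 + m_2)/6 = 199/23, c_1 = m_1/2 = -85/46, d_1 = (m_2 - m_1)/(6h_1) = -91/92. So g'(0) = 199/23.

8.6522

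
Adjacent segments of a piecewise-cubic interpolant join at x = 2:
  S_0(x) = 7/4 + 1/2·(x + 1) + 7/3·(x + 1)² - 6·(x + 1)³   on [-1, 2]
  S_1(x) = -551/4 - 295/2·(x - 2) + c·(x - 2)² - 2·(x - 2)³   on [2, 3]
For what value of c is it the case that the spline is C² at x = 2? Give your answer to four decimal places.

-51.6667

S_0''(x) = 14/3 - 36·(x + 1), so S_0''(2) = -310/3. On the right, S_1''(2) = 2c, so c = -155/3.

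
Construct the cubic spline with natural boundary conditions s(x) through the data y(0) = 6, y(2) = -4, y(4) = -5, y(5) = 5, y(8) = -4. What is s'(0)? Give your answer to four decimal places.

-5.1017

With M_i denoting the second derivative at x_i, h_i = 2, 2, 1, 3, and Δ_i = (y_(i+1) − y_i)/h_i = -5, -1/2, 10, -3:
  2·M_0 + 8·M_1 + 2·M_2 = 6(Δ_1 - Δ_0) = 27
  2·M_1 + 6·M_2 + 1·M_3 = 6(Δ_2 - Δ_1) = 63
  1·M_2 + 8·M_3 + 3·M_4 = 6(Δ_3 - Δ_2) = -78
Natural end conditions: M_0 = M_4 = 0.
Hence M_0 = 0, M_1 = 105/344, M_2 = 528/43, M_3 = -1941/172, M_4 = 0.
On [0, 2], s'(x) = b_0 + 2c_0·x + 3d_0·x² with b_0 = Δ_0 - h_0(2M_0 + M_1)/6 = -1755/344, c_0 = M_0/2 = 0, d_0 = (M_1 - M_0)/(6h_0) = 35/1376. So s'(0) = -1755/344.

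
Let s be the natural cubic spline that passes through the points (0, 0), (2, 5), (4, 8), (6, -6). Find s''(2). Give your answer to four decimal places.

Write m_i for s''(x_i). With h_i = 2, 2, 2 and divided differences Δ_i = 5/2, 3/2, -7, the continuity of s' gives the tridiagonal system
  2·m_0 + 8·m_1 + 2·m_2 = 6(Δ_1 - Δ_0) = -6
  2·m_1 + 8·m_2 + 2·m_3 = 6(Δ_2 - Δ_1) = -51
Natural end conditions: m_0 = m_3 = 0.
Forward elimination and back-substitution give m_0 = 0, m_1 = 9/10, m_2 = -33/5, m_3 = 0.

0.9000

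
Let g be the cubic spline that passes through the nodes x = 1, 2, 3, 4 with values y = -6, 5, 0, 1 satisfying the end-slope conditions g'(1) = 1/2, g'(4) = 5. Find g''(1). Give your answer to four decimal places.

Let M_i = g''(x_i). Step sizes h_i = 1, 1, 1; slopes of the chords Δ_i = (y_(i+1) - y_i)/h_i = 11, -5, 1.
  1·M_0 + 4·M_1 + 1·M_2 = 6(Δ_1 - Δ_0) = -96
  1·M_1 + 4·M_2 + 1·M_3 = 6(Δ_2 - Δ_1) = 36
Clamped end conditions give two more equations: 2h_0·M_0 + h_0·M_1 = 6(Δ_0 - g'(1)) = 63 and h_2·M_2 + 2h_2·M_3 = 6(g'(4) - Δ_2) = 24.
Solving: M_0 = 262/5, M_1 = -209/5, M_2 = 94/5, M_3 = 13/5.

52.4000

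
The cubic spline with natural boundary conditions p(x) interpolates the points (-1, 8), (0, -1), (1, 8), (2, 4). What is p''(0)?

Let σ_i = p''(x_i). Step sizes h_i = 1, 1, 1; slopes of the chords Δ_i = (y_(i+1) - y_i)/h_i = -9, 9, -4.
  1·σ_0 + 4·σ_1 + 1·σ_2 = 6(Δ_1 - Δ_0) = 108
  1·σ_1 + 4·σ_2 + 1·σ_3 = 6(Δ_2 - Δ_1) = -78
Natural end conditions: σ_0 = σ_3 = 0.
Solving the tridiagonal system: σ_0 = 0, σ_1 = 34, σ_2 = -28, σ_3 = 0.

34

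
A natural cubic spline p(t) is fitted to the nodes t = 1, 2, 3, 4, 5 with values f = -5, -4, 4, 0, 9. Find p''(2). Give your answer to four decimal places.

Put m_i = p'' at the i-th knot. Here h = (1, 1, 1, 1) and Δ = (1, 8, -4, 9), so the interior equations h_(i-1)·m_(i-1) + 2(h_(i-1)+h_i)·m_i + h_i·m_(i+1) = 6(Δ_i − Δ_(i-1)) read
  1·m_0 + 4·m_1 + 1·m_2 = 6(Δ_1 - Δ_0) = 42
  1·m_1 + 4·m_2 + 1·m_3 = 6(Δ_2 - Δ_1) = -72
  1·m_2 + 4·m_3 + 1·m_4 = 6(Δ_3 - Δ_2) = 78
Natural end conditions: m_0 = m_4 = 0.
Solving: m_0 = 0, m_1 = 249/14, m_2 = -204/7, m_3 = 375/14, m_4 = 0.

17.7857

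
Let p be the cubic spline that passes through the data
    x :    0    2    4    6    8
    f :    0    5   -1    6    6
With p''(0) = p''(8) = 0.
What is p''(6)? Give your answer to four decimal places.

-4.5000

Write m_i for p''(x_i). With h_i = 2, 2, 2, 2 and divided differences Δ_i = 5/2, -3, 7/2, 0, the continuity of p' gives the tridiagonal system
  2·m_0 + 8·m_1 + 2·m_2 = 6(Δ_1 - Δ_0) = -33
  2·m_1 + 8·m_2 + 2·m_3 = 6(Δ_2 - Δ_1) = 39
  2·m_2 + 8·m_3 + 2·m_4 = 6(Δ_3 - Δ_2) = -21
Natural end conditions: m_0 = m_4 = 0.
Hence m_0 = 0, m_1 = -6, m_2 = 15/2, m_3 = -9/2, m_4 = 0.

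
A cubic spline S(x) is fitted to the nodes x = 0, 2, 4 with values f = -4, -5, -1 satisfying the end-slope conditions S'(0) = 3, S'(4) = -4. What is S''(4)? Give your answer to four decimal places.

Write m_i for S''(x_i). With h_i = 2, 2 and divided differences Δ_i = -1/2, 2, the continuity of S' gives the tridiagonal system
  2·m_0 + 8·m_1 + 2·m_2 = 6(Δ_1 - Δ_0) = 15
Clamped end conditions give two more equations: 2h_0·m_0 + h_0·m_1 = 6(Δ_0 - S'(0)) = -21 and h_1·m_1 + 2h_1·m_2 = 6(S'(4) - Δ_1) = -36.
Forward elimination and back-substitution give m_0 = -71/8, m_1 = 29/4, m_2 = -101/8.

-12.6250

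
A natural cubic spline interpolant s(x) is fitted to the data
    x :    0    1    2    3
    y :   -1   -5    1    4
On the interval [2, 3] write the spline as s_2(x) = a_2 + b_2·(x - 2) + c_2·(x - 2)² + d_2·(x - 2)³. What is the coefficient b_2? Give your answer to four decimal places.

5.9333

Put M_i = s'' at the i-th knot. Here h = (1, 1, 1) and Δ = (-4, 6, 3), so the interior equations h_(i-1)·M_(i-1) + 2(h_(i-1)+h_i)·M_i + h_i·M_(i+1) = 6(Δ_i − Δ_(i-1)) read
  1·M_0 + 4·M_1 + 1·M_2 = 6(Δ_1 - Δ_0) = 60
  1·M_1 + 4·M_2 + 1·M_3 = 6(Δ_2 - Δ_1) = -18
Natural end conditions: M_0 = M_3 = 0.
Forward elimination and back-substitution give M_0 = 0, M_1 = 86/5, M_2 = -44/5, M_3 = 0.
On [2, 3], with s_2(x) = a_2 + b_2·(x - 2) + c_2·(x - 2)² + d_2·(x - 2)³: c_2 = M_2/2 = -22/5, d_2 = (M_3 - M_2)/(6h_2) = 22/15, b_2 = Δ_2 - h_2(2M_2 + M_3)/6 = 89/15.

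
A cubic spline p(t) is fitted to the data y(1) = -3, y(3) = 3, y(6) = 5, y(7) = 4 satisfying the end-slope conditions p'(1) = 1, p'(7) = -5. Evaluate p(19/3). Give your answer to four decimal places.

Write M_i for p''(x_i). With h_i = 2, 3, 1 and divided differences Δ_i = 3, 2/3, -1, the continuity of p' gives the tridiagonal system
  2·M_0 + 10·M_1 + 3·M_2 = 6(Δ_1 - Δ_0) = -14
  3·M_1 + 8·M_2 + 1·M_3 = 6(Δ_2 - Δ_1) = -10
Clamped end conditions give two more equations: 2h_0·M_0 + h_0·M_1 = 6(Δ_0 - p'(1)) = 12 and h_2·M_2 + 2h_2·M_3 = 6(p'(7) - Δ_2) = -24.
Solving: M_0 = 13/3, M_1 = -8/3, M_2 = 4/3, M_3 = -38/3.
On [6, 7], p(t) = 5 + 2/3·(t - 6) + 2/3·(t - 6)² - 7/3·(t - 6)³.
With (t - 6) = 1/3: p(19/3) = 422/81.

5.2099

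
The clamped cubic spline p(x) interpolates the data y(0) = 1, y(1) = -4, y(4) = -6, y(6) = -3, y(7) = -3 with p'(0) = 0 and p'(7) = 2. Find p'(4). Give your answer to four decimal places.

2.2703

Write σ_i for p''(x_i). With h_i = 1, 3, 2, 1 and divided differences Δ_i = -5, -2/3, 3/2, 0, the continuity of p' gives the tridiagonal system
  1·σ_0 + 8·σ_1 + 3·σ_2 = 6(Δ_1 - Δ_0) = 26
  3·σ_1 + 10·σ_2 + 2·σ_3 = 6(Δ_2 - Δ_1) = 13
  2·σ_2 + 6·σ_3 + 1·σ_4 = 6(Δ_3 - Δ_2) = -9
Clamped end conditions give two more equations: 2h_0·σ_0 + h_0·σ_1 = 6(Δ_0 - p'(0)) = -30 and h_3·σ_3 + 2h_3·σ_4 = 6(p'(7) - Δ_3) = 12.
Hence σ_0 = -2617/148, σ_1 = 397/74, σ_2 = 113/444, σ_3 = -313/111, σ_4 = 1645/222.
On [4, 6], p'(x) = b_2 + 2c_2·(x - 4) + 3d_2·(x - 4)² with b_2 = Δ_2 - h_2(2σ_2 + σ_3)/6 = 84/37, c_2 = σ_2/2 = 113/888, d_2 = (σ_3 - σ_2)/(6h_2) = -455/1776. So p'(4) = 84/37.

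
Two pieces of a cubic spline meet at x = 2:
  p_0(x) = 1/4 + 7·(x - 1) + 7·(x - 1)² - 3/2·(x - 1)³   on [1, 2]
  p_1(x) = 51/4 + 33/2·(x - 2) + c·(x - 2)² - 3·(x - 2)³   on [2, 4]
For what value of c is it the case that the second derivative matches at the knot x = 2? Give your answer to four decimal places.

2.5000

p_0''(x) = 14 - 9·(x - 1), so p_0''(2) = 5. On the right, p_1''(2) = 2c, so c = 5/2.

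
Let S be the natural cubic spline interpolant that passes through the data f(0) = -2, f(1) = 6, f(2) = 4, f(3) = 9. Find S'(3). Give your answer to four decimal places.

Put M_i = S'' at the i-th knot. Here h = (1, 1, 1) and Δ = (8, -2, 5), so the interior equations h_(i-1)·M_(i-1) + 2(h_(i-1)+h_i)·M_i + h_i·M_(i+1) = 6(Δ_i − Δ_(i-1)) read
  1·M_0 + 4·M_1 + 1·M_2 = 6(Δ_1 - Δ_0) = -60
  1·M_1 + 4·M_2 + 1·M_3 = 6(Δ_2 - Δ_1) = 42
Natural end conditions: M_0 = M_3 = 0.
Solving: M_0 = 0, M_1 = -94/5, M_2 = 76/5, M_3 = 0.
On [2, 3], S'(t) = b_2 + 2c_2·(t - 2) + 3d_2·(t - 2)² with b_2 = Δ_2 - h_2(2M_2 + M_3)/6 = -1/15, c_2 = M_2/2 = 38/5, d_2 = (M_3 - M_2)/(6h_2) = -38/15. So S'(3) = 113/15.

7.5333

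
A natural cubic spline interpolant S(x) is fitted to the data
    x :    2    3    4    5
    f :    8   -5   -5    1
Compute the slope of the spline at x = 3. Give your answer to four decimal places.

-6.8667

With M_i denoting the second derivative at x_i, h_i = 1, 1, 1, and Δ_i = (y_(i+1) − y_i)/h_i = -13, 0, 6:
  1·M_0 + 4·M_1 + 1·M_2 = 6(Δ_1 - Δ_0) = 78
  1·M_1 + 4·M_2 + 1·M_3 = 6(Δ_2 - Δ_1) = 36
Natural end conditions: M_0 = M_3 = 0.
Solving: M_0 = 0, M_1 = 92/5, M_2 = 22/5, M_3 = 0.
On [3, 4], S'(x) = b_1 + 2c_1·(x - 3) + 3d_1·(x - 3)² with b_1 = Δ_1 - h_1(2M_1 + M_2)/6 = -103/15, c_1 = M_1/2 = 46/5, d_1 = (M_2 - M_1)/(6h_1) = -7/3. So S'(3) = -103/15.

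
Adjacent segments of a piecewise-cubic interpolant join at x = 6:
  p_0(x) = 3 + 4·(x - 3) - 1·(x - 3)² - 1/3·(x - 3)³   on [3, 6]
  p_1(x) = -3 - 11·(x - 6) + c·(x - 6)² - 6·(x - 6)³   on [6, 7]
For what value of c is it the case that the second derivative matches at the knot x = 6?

p_0''(x) = -2 - 2·(x - 3), so p_0''(6) = -8. On the right, p_1''(6) = 2c, so c = -4.

-4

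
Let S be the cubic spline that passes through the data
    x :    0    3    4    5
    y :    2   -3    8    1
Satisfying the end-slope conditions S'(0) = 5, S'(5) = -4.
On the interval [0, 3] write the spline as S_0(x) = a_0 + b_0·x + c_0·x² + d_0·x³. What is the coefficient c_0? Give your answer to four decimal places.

-8.5402

Let M_i = S''(x_i). Step sizes h_i = 3, 1, 1; slopes of the chords Δ_i = (y_(i+1) - y_i)/h_i = -5/3, 11, -7.
  3·M_0 + 8·M_1 + 1·M_2 = 6(Δ_1 - Δ_0) = 76
  1·M_1 + 4·M_2 + 1·M_3 = 6(Δ_2 - Δ_1) = -108
Clamped end conditions give two more equations: 2h_0·M_0 + h_0·M_1 = 6(Δ_0 - S'(0)) = -40 and h_2·M_2 + 2h_2·M_3 = 6(S'(5) - Δ_2) = 18.
Forward elimination and back-substitution give M_0 = -1486/87, M_1 = 604/29, M_2 = -1142/29, M_3 = 832/29.
On [0, 3], with S_0(x) = a_0 + b_0·x + c_0·x² + d_0·x³: c_0 = M_0/2 = -743/87, d_0 = (M_1 - M_0)/(6h_0) = 1649/783, b_0 = Δ_0 - h_0(2M_0 + M_1)/6 = 5.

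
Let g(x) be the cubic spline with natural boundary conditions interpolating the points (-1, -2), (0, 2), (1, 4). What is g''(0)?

-3

Put M_i = g'' at the i-th knot. Here h = (1, 1) and Δ = (4, 2), so the interior equations h_(i-1)·M_(i-1) + 2(h_(i-1)+h_i)·M_i + h_i·M_(i+1) = 6(Δ_i − Δ_(i-1)) read
  1·M_0 + 4·M_1 + 1·M_2 = 6(Δ_1 - Δ_0) = -12
Natural end conditions: M_0 = M_2 = 0.
Solving the tridiagonal system: M_0 = 0, M_1 = -3, M_2 = 0.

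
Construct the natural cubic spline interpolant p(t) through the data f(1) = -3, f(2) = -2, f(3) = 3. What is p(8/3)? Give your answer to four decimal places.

Write M_i for p''(x_i). With h_i = 1, 1 and divided differences Δ_i = 1, 5, the continuity of p' gives the tridiagonal system
  1·M_0 + 4·M_1 + 1·M_2 = 6(Δ_1 - Δ_0) = 24
Natural end conditions: M_0 = M_2 = 0.
Solving the tridiagonal system: M_0 = 0, M_1 = 6, M_2 = 0.
On [2, 3], p(t) = -2 + 3·(t - 2) + 3·(t - 2)² - 1·(t - 2)³.
With (t - 2) = 2/3: p(8/3) = 28/27.

1.0370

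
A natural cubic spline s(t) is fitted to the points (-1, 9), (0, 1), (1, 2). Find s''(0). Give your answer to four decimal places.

Write M_i for s''(x_i). With h_i = 1, 1 and divided differences Δ_i = -8, 1, the continuity of s' gives the tridiagonal system
  1·M_0 + 4·M_1 + 1·M_2 = 6(Δ_1 - Δ_0) = 54
Natural end conditions: M_0 = M_2 = 0.
Hence M_0 = 0, M_1 = 27/2, M_2 = 0.

13.5000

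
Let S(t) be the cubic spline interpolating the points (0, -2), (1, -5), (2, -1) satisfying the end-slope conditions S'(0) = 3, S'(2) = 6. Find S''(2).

-3

With m_i denoting the second derivative at x_i, h_i = 1, 1, and Δ_i = (y_(i+1) − y_i)/h_i = -3, 4:
  1·m_0 + 4·m_1 + 1·m_2 = 6(Δ_1 - Δ_0) = 42
Clamped end conditions give two more equations: 2h_0·m_0 + h_0·m_1 = 6(Δ_0 - S'(0)) = -36 and h_1·m_1 + 2h_1·m_2 = 6(S'(2) - Δ_1) = 12.
Solving the tridiagonal system: m_0 = -27, m_1 = 18, m_2 = -3.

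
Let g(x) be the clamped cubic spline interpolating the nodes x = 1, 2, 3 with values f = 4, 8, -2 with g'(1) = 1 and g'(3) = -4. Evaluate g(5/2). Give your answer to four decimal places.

3.0313

Put m_i = g'' at the i-th knot. Here h = (1, 1) and Δ = (4, -10), so the interior equations h_(i-1)·m_(i-1) + 2(h_(i-1)+h_i)·m_i + h_i·m_(i+1) = 6(Δ_i − Δ_(i-1)) read
  1·m_0 + 4·m_1 + 1·m_2 = 6(Δ_1 - Δ_0) = -84
Clamped end conditions give two more equations: 2h_0·m_0 + h_0·m_1 = 6(Δ_0 - g'(1)) = 18 and h_1·m_1 + 2h_1·m_2 = 6(g'(3) - Δ_1) = 36.
Solving the tridiagonal system: m_0 = 55/2, m_1 = -37, m_2 = 73/2.
On [2, 3], g(x) = 8 - 15/4·(x - 2) - 37/2·(x - 2)² + 49/4·(x - 2)³.
With (x - 2) = 1/2: g(5/2) = 97/32.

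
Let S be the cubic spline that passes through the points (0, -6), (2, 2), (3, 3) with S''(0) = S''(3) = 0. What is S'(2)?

Put M_i = S'' at the i-th knot. Here h = (2, 1) and Δ = (4, 1), so the interior equations h_(i-1)·M_(i-1) + 2(h_(i-1)+h_i)·M_i + h_i·M_(i+1) = 6(Δ_i − Δ_(i-1)) read
  2·M_0 + 6·M_1 + 1·M_2 = 6(Δ_1 - Δ_0) = -18
Natural end conditions: M_0 = M_2 = 0.
Forward elimination and back-substitution give M_0 = 0, M_1 = -3, M_2 = 0.
On [2, 3], S'(t) = b_1 + 2c_1·(t - 2) + 3d_1·(t - 2)² with b_1 = Δ_1 - h_1(2M_1 + M_2)/6 = 2, c_1 = M_1/2 = -3/2, d_1 = (M_2 - M_1)/(6h_1) = 1/2. So S'(2) = 2.

2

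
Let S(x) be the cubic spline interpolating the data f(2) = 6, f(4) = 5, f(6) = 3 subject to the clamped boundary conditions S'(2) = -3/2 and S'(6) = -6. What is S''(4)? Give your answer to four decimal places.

1.5000

With m_i denoting the second derivative at x_i, h_i = 2, 2, and Δ_i = (y_(i+1) − y_i)/h_i = -1/2, -1:
  2·m_0 + 8·m_1 + 2·m_2 = 6(Δ_1 - Δ_0) = -3
Clamped end conditions give two more equations: 2h_0·m_0 + h_0·m_1 = 6(Δ_0 - S'(2)) = 6 and h_1·m_1 + 2h_1·m_2 = 6(S'(6) - Δ_1) = -30.
Solving the tridiagonal system: m_0 = 3/4, m_1 = 3/2, m_2 = -33/4.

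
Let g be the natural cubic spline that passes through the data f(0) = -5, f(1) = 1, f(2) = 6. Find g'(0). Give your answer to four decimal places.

With σ_i denoting the second derivative at x_i, h_i = 1, 1, and Δ_i = (y_(i+1) − y_i)/h_i = 6, 5:
  1·σ_0 + 4·σ_1 + 1·σ_2 = 6(Δ_1 - Δ_0) = -6
Natural end conditions: σ_0 = σ_2 = 0.
Solving the tridiagonal system: σ_0 = 0, σ_1 = -3/2, σ_2 = 0.
On [0, 1], g'(x) = b_0 + 2c_0·x + 3d_0·x² with b_0 = Δ_0 - h_0(2σ_0 + σ_1)/6 = 25/4, c_0 = σ_0/2 = 0, d_0 = (σ_1 - σ_0)/(6h_0) = -1/4. So g'(0) = 25/4.

6.2500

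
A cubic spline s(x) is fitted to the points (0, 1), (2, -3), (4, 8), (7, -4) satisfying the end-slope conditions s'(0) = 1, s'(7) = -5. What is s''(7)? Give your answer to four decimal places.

3.3784

Write m_i for s''(x_i). With h_i = 2, 2, 3 and divided differences Δ_i = -2, 11/2, -4, the continuity of s' gives the tridiagonal system
  2·m_0 + 8·m_1 + 2·m_2 = 6(Δ_1 - Δ_0) = 45
  2·m_1 + 10·m_2 + 3·m_3 = 6(Δ_2 - Δ_1) = -57
Clamped end conditions give two more equations: 2h_0·m_0 + h_0·m_1 = 6(Δ_0 - s'(0)) = -18 and h_2·m_2 + 2h_2·m_3 = 6(s'(7) - Δ_2) = -6.
Solving the tridiagonal system: m_0 = -711/74, m_1 = 378/37, m_2 = -324/37, m_3 = 125/37.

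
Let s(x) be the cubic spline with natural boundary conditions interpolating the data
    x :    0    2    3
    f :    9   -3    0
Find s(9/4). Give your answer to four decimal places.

Write σ_i for s''(x_i). With h_i = 2, 1 and divided differences Δ_i = -6, 3, the continuity of s' gives the tridiagonal system
  2·σ_0 + 6·σ_1 + 1·σ_2 = 6(Δ_1 - Δ_0) = 54
Natural end conditions: σ_0 = σ_2 = 0.
Forward elimination and back-substitution give σ_0 = 0, σ_1 = 9, σ_2 = 0.
On [2, 3], s(x) = -3 + 0·(x - 2) + 9/2·(x - 2)² - 3/2·(x - 2)³.
With (x - 2) = 1/4: s(9/4) = -351/128.

-2.7422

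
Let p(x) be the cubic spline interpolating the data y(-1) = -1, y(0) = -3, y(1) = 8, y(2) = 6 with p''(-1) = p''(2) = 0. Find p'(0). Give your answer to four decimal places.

6.6667

With M_i denoting the second derivative at x_i, h_i = 1, 1, 1, and Δ_i = (y_(i+1) − y_i)/h_i = -2, 11, -2:
  1·M_0 + 4·M_1 + 1·M_2 = 6(Δ_1 - Δ_0) = 78
  1·M_1 + 4·M_2 + 1·M_3 = 6(Δ_2 - Δ_1) = -78
Natural end conditions: M_0 = M_3 = 0.
Solving: M_0 = 0, M_1 = 26, M_2 = -26, M_3 = 0.
On [0, 1], p'(x) = b_1 + 2c_1·x + 3d_1·x² with b_1 = Δ_1 - h_1(2M_1 + M_2)/6 = 20/3, c_1 = M_1/2 = 13, d_1 = (M_2 - M_1)/(6h_1) = -26/3. So p'(0) = 20/3.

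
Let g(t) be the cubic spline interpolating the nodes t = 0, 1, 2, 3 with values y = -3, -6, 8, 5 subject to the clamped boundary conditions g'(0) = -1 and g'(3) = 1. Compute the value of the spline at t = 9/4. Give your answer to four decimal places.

8.3656

Write σ_i for g''(x_i). With h_i = 1, 1, 1 and divided differences Δ_i = -3, 14, -3, the continuity of g' gives the tridiagonal system
  1·σ_0 + 4·σ_1 + 1·σ_2 = 6(Δ_1 - Δ_0) = 102
  1·σ_1 + 4·σ_2 + 1·σ_3 = 6(Δ_2 - Δ_1) = -102
Clamped end conditions give two more equations: 2h_0·σ_0 + h_0·σ_1 = 6(Δ_0 - g'(0)) = -12 and h_2·σ_2 + 2h_2·σ_3 = 6(g'(3) - Δ_2) = 24.
Forward elimination and back-substitution give σ_0 = -418/15, σ_1 = 656/15, σ_2 = -676/15, σ_3 = 518/15.
On [2, 3], g(t) = 8 + 94/15·(t - 2) - 338/15·(t - 2)² + 199/15·(t - 2)³.
With (t - 2) = 1/4: g(9/4) = 2677/320.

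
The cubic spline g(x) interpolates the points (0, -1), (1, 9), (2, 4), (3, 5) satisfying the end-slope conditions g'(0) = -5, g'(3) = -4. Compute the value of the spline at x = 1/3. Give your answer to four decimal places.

Let m_i = g''(x_i). Step sizes h_i = 1, 1, 1; slopes of the chords Δ_i = (y_(i+1) - y_i)/h_i = 10, -5, 1.
  1·m_0 + 4·m_1 + 1·m_2 = 6(Δ_1 - Δ_0) = -90
  1·m_1 + 4·m_2 + 1·m_3 = 6(Δ_2 - Δ_1) = 36
Clamped end conditions give two more equations: 2h_0·m_0 + h_0·m_1 = 6(Δ_0 - g'(0)) = 90 and h_2·m_2 + 2h_2·m_3 = 6(g'(3) - Δ_2) = -30.
Hence m_0 = 1024/15, m_1 = -698/15, m_2 = 418/15, m_3 = -434/15.
On [0, 1], g(x) = -1 - 5·x + 512/15·x² - 287/15·x³.
With x = 1/3: g(1/3) = 169/405.

0.4173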